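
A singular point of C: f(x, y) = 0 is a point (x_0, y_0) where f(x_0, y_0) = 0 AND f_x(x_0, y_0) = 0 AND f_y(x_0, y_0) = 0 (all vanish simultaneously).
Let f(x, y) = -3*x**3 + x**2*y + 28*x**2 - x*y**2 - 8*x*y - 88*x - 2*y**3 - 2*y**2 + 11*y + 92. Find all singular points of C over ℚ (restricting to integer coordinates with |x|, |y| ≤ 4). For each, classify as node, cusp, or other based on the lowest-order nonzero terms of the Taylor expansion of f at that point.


Singular points: {(3, -1)}; classification: cusp.

Compute partial derivatives:
  f_x = -9*x**2 + 2*x*y + 56*x - y**2 - 8*y - 88.
  f_y = x**2 - 2*x*y - 8*x - 6*y**2 - 4*y + 11.
Scan x_0 ∈ {−4, ..., 4}. For each x_0, f_y(x_0, y) is a polynomial in y; find its integer roots y ∈ {−4, ..., 4}, then test f_x and f at those candidates.
  x = -4: f_y(-4, y) = -6*y**2 + 4*y + 59; no integer root y with |y| ≤ 4.
  x = -3: f_y(-3, y) = -6*y**2 + 2*y + 44; no integer root y with |y| ≤ 4.
  x = -2: f_y(-2, y) = 31 - 6*y**2; no integer root y with |y| ≤ 4.
  x = -1: f_y(-1, y) = -6*y**2 - 2*y + 20; vanishes at y ∈ {-2}. (-1, -2): f_x = -137 ≠ 0.
  x = 0: f_y(0, y) = -6*y**2 - 4*y + 11; no integer root y with |y| ≤ 4.
  x = 1: f_y(1, y) = -6*y**2 - 6*y + 4; no integer root y with |y| ≤ 4.
  x = 2: f_y(2, y) = -6*y**2 - 8*y - 1; no integer root y with |y| ≤ 4.
  x = 3: f_y(3, y) = -6*y**2 - 10*y - 4; vanishes at y ∈ {-1}. (3, -1): f_x = 0, f = 0 — SINGULAR.
  x = 4: f_y(4, y) = -6*y**2 - 12*y - 5; no integer root y with |y| ≤ 4.
Only singular point on the grid: (3, -1).
Classify: substitute x = 3 + u, y = -1 + v and expand: f = -3*u**3 + u**2*v - u*v**2 - 2*v**3 + v**2.
No constant or linear terms (consistent with a singular point). Quadratic part: v**2. Cubic part: -3*u**3 + u**2*v - u*v**2 - 2*v**3.
The quadratic part v**2 is a perfect square, so there is a single (double) tangent line v = 0, i.e. y = -1. Restricting the cubic part to that line (v = 0) leaves -3*u**3 ≠ 0, so f is not divisible by v and the branch is v² ≈ 3*u**3 to lowest order — this is a cusp.
Classification: cusp.


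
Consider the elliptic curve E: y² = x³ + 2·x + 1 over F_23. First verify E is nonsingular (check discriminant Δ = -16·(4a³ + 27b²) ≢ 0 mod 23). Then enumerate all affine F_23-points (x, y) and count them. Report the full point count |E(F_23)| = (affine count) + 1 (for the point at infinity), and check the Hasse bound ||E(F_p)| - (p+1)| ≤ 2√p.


Affine points = {(0, 1), (0, 22), (1, 2), (1, 21), (2, 6), (2, 17), (4, 2), (4, 21), (7, 6), (7, 17), (8, 0), (9, 9), (9, 14), (10, 3), (10, 20), (13, 4), (13, 19), (14, 6), (14, 17), (15, 5), (15, 18), (16, 9), (16, 14), (17, 7), (17, 16), (18, 2), (18, 21), (21, 9), (21, 14)}; affine count = 29; |E(F_23)| = 30.

Discriminant check: Δ ∝ 4a³ + 27b² = 4·2³ + 27·1² = 4·8 + 27·1 ≡ 13 (mod 23). Nonzero ⇒ E is nonsingular.
For each x ∈ F_23, compute rhs = x³ + 2·x + 1 mod 23, then count y ∈ F_23 with y² ≡ rhs.
  x = 0: rhs = 1, matching y values: 1, 22 (2 points).
  x = 1: rhs = 4, matching y values: 2, 21 (2 points).
  x = 2: rhs = 13, matching y values: 6, 17 (2 points).
  x = 3: rhs = 11, matching y values: none (0 points).
  x = 4: rhs = 4, matching y values: 2, 21 (2 points).
  x = 5: rhs = 21, matching y values: none (0 points).
  x = 6: rhs = 22, matching y values: none (0 points).
  x = 7: rhs = 13, matching y values: 6, 17 (2 points).
  x = 8: rhs = 0, matching y values: 0 (1 points).
  x = 9: rhs = 12, matching y values: 9, 14 (2 points).
  x = 10: rhs = 9, matching y values: 3, 20 (2 points).
  x = 11: rhs = 20, matching y values: none (0 points).
  x = 12: rhs = 5, matching y values: none (0 points).
  x = 13: rhs = 16, matching y values: 4, 19 (2 points).
  x = 14: rhs = 13, matching y values: 6, 17 (2 points).
  x = 15: rhs = 2, matching y values: 5, 18 (2 points).
  x = 16: rhs = 12, matching y values: 9, 14 (2 points).
  x = 17: rhs = 3, matching y values: 7, 16 (2 points).
  x = 18: rhs = 4, matching y values: 2, 21 (2 points).
  x = 19: rhs = 21, matching y values: none (0 points).
  x = 20: rhs = 14, matching y values: none (0 points).
  x = 21: rhs = 12, matching y values: 9, 14 (2 points).
  x = 22: rhs = 21, matching y values: none (0 points).
Total affine count: 29.
Full point count |E(F_23)| = 29 + 1 = 30.
Hasse bound: |30 − (23+1)| = |6| = 6 ≤ 2√23 ≈ 9.5917 ✓.


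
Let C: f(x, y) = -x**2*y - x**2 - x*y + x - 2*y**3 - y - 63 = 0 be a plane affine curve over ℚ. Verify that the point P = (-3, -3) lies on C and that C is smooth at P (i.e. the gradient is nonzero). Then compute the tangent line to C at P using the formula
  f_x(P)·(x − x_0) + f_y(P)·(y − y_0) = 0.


Tangent line at P: -8*x - 61*y - 207 = 0.

Step 1: f(-3, -3) = 0, so P lies on C.
Step 2: partial derivatives
  f_x(x, y) = -2*x*y - 2*x - y + 1, f_y(x, y) = -x**2 - x - 6*y**2 - 1.
  f_x(P) = -8, f_y(P) = -61 (gradient nonzero, so P is smooth).
Step 3: tangent line at P: -8·(x − -3) + -61·(y − -3) = 0.
Expanding: -8*x - 61*y - 207 = 0.


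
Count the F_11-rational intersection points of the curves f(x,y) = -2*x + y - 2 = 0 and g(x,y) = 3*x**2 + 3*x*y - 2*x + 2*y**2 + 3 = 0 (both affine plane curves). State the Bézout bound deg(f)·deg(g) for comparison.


Common zeros: {(0, 2), (4, 10)}; count = 2; Bézout bound = 2.

deg(f) = 1, deg(g) = 2, so Bézout bound = 2.
Scan x ∈ F_11. For each x, list the y ∈ F_11 with f(x, y) ≡ 0 and those with g(x, y) ≡ 0 (mod 11); the common zeros in that column are the intersection.
  x = 0: f ≡ 0 at y ∈ {2}; g ≡ 0 at y ∈ {2, 9}; common: {2}.
  x = 1: f ≡ 0 at y ∈ {4}; g ≡ 0 at y ∈ ∅; common: ∅.
  x = 2: f ≡ 0 at y ∈ {6}; g ≡ 0 at y ∈ {0, 8}; common: ∅.
  x = 3: f ≡ 0 at y ∈ {8}; g ≡ 0 at y ∈ ∅; common: ∅.
  x = 4: f ≡ 0 at y ∈ {10}; g ≡ 0 at y ∈ {6, 10}; common: {10}.
  x = 5: f ≡ 0 at y ∈ {1}; g ≡ 0 at y ∈ {10}; common: ∅.
  x = 6: f ≡ 0 at y ∈ {3}; g ≡ 0 at y ∈ {0, 2}; common: ∅.
  x = 7: f ≡ 0 at y ∈ {5}; g ≡ 0 at y ∈ ∅; common: ∅.
  x = 8: f ≡ 0 at y ∈ {7}; g ≡ 0 at y ∈ ∅; common: ∅.
  x = 9: f ≡ 0 at y ∈ {9}; g ≡ 0 at y ∈ {6, 8}; common: ∅.
  x = 10: f ≡ 0 at y ∈ {0}; g ≡ 0 at y ∈ {9}; common: ∅.
Collecting: common zeros = {(0, 2), (4, 10)}, so the count is 2.
Comparison with the Bézout bound: 2 ≤ 2 = deg(f)·deg(g), as expected for curves with no common component (the bound is attained).


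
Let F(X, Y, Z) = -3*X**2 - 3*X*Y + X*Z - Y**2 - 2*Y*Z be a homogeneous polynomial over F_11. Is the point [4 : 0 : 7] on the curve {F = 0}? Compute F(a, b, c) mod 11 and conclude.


F(4,0,7) ≡ 2 (mod 11); P is NOT on the curve.

Evaluate F(4, 0, 7) term-by-term (mod 11).
  -3*X**2 ↦ -3·16·1·1 = -48
  -3*X*Y ↦ -3·4·0·1 = 0
  X*Z ↦ 1·4·1·7 = 28
  -Y**2 ↦ -1·1·0·1 = 0
  -2*Y*Z ↦ -2·1·0·7 = 0
Sum: F(4, 0, 7) = (-48) + (0) + (28) + (0) + (0) = -20.
Reducing mod 11: -20 ≡ 2 (mod 11).
Since F(a, b, c) ≡ 2 ≠ 0 (mod 11), P does NOT lie on the curve.


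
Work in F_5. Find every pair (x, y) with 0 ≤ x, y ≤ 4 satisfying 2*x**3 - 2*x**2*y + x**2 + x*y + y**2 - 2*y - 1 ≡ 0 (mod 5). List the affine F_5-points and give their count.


Affine F_5-points: {(1, 1), (1, 2), (3, 3), (3, 4)}; count = 4.

For each of the 25 pairs (x, y) ∈ F_5², evaluate f(x, y) mod 5. Record the zeros.
  x = 0: [0↦4, 1↦3, 2↦4, 3↦2, 4↦2]  zeros at y ∈ ∅
  x = 1: [0↦2, 1↦0, 2↦0, 3↦2, 4↦1]  zeros at y ∈ {1, 2}
  x = 2: [0↦4, 1↦2, 2↦2, 3↦4, 4↦3]  zeros at y ∈ ∅
  x = 3: [0↦2, 1↦1, 2↦2, 3↦0, 4↦0]  zeros at y ∈ {3, 4}
  x = 4: [0↦3, 1↦4, 2↦2, 3↦2, 4↦4]  zeros at y ∈ ∅
Collecting zeros: affine points = {(1, 1), (1, 2), (3, 3), (3, 4)}.
Total count |C(F_5)_aff| = 4.


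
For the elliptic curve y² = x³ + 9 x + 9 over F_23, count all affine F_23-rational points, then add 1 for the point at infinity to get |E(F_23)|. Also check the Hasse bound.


Affine points = {(0, 3), (0, 20), (2, 9), (2, 14), (5, 8), (5, 15), (6, 7), (6, 16), (7, 1), (7, 22), (8, 8), (8, 15), (10, 8), (10, 15), (11, 6), (11, 17), (13, 0), (14, 2), (14, 21), (15, 0), (18, 0), (19, 1), (19, 22), (20, 1), (20, 22), (21, 11), (21, 12)}; affine count = 27; |E(F_23)| = 28.

Discriminant check: Δ ∝ 4a³ + 27b² = 4·9³ + 27·9² = 4·729 + 27·81 ≡ 20 (mod 23). Nonzero ⇒ E is nonsingular.
For each x ∈ F_23, compute rhs = x³ + 9·x + 9 mod 23, then count y ∈ F_23 with y² ≡ rhs.
  x = 0: rhs = 9, matching y values: 3, 20 (2 points).
  x = 1: rhs = 19, matching y values: none (0 points).
  x = 2: rhs = 12, matching y values: 9, 14 (2 points).
  x = 3: rhs = 17, matching y values: none (0 points).
  x = 4: rhs = 17, matching y values: none (0 points).
  x = 5: rhs = 18, matching y values: 8, 15 (2 points).
  x = 6: rhs = 3, matching y values: 7, 16 (2 points).
  x = 7: rhs = 1, matching y values: 1, 22 (2 points).
  x = 8: rhs = 18, matching y values: 8, 15 (2 points).
  x = 9: rhs = 14, matching y values: none (0 points).
  x = 10: rhs = 18, matching y values: 8, 15 (2 points).
  x = 11: rhs = 13, matching y values: 6, 17 (2 points).
  x = 12: rhs = 5, matching y values: none (0 points).
  x = 13: rhs = 0, matching y values: 0 (1 points).
  x = 14: rhs = 4, matching y values: 2, 21 (2 points).
  x = 15: rhs = 0, matching y values: 0 (1 points).
  x = 16: rhs = 17, matching y values: none (0 points).
  x = 17: rhs = 15, matching y values: none (0 points).
  x = 18: rhs = 0, matching y values: 0 (1 points).
  x = 19: rhs = 1, matching y values: 1, 22 (2 points).
  x = 20: rhs = 1, matching y values: 1, 22 (2 points).
  x = 21: rhs = 6, matching y values: 11, 12 (2 points).
  x = 22: rhs = 22, matching y values: none (0 points).
Total affine count: 27.
Full point count |E(F_23)| = 27 + 1 = 28.
Hasse bound: |28 − (23+1)| = |4| = 4 ≤ 2√23 ≈ 9.5917 ✓.


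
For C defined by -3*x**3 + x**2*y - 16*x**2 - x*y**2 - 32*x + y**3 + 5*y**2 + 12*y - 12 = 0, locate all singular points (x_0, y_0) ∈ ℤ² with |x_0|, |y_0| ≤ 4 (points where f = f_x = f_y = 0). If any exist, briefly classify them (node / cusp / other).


Singular points: {(-2, -2)}; classification: cusp.

Compute partial derivatives:
  f_x = -9*x**2 + 2*x*y - 32*x - y**2 - 32.
  f_y = x**2 - 2*x*y + 3*y**2 + 10*y + 12.
Scan x_0 ∈ {−4, ..., 4}. For each x_0, f_y(x_0, y) is a polynomial in y; find its integer roots y ∈ {−4, ..., 4}, then test f_x and f at those candidates.
  x = -4: f_y(-4, y) = 3*y**2 + 18*y + 28; no integer root y with |y| ≤ 4.
  x = -3: f_y(-3, y) = 3*y**2 + 16*y + 21; vanishes at y ∈ {-3}. (-3, -3): f_x = -8 ≠ 0.
  x = -2: f_y(-2, y) = 3*y**2 + 14*y + 16; vanishes at y ∈ {-2}. (-2, -2): f_x = 0, f = 0 — SINGULAR.
  x = -1: f_y(-1, y) = 3*y**2 + 12*y + 13; no integer root y with |y| ≤ 4.
  x = 0: f_y(0, y) = 3*y**2 + 10*y + 12; no integer root y with |y| ≤ 4.
  x = 1: f_y(1, y) = 3*y**2 + 8*y + 13; no integer root y with |y| ≤ 4.
  x = 2: f_y(2, y) = 3*y**2 + 6*y + 16; no integer root y with |y| ≤ 4.
  x = 3: f_y(3, y) = 3*y**2 + 4*y + 21; no integer root y with |y| ≤ 4.
  x = 4: f_y(4, y) = 3*y**2 + 2*y + 28; no integer root y with |y| ≤ 4.
Only singular point on the grid: (-2, -2).
Classify: substitute x = -2 + u, y = -2 + v and expand: f = -3*u**3 + u**2*v - u*v**2 + v**3 + v**2.
No constant or linear terms (consistent with a singular point). Quadratic part: v**2. Cubic part: -3*u**3 + u**2*v - u*v**2 + v**3.
The quadratic part v**2 is a perfect square, so there is a single (double) tangent line v = 0, i.e. y = -2. Restricting the cubic part to that line (v = 0) leaves -3*u**3 ≠ 0, so f is not divisible by v and the branch is v² ≈ 3*u**3 to lowest order — this is a cusp.
Classification: cusp.


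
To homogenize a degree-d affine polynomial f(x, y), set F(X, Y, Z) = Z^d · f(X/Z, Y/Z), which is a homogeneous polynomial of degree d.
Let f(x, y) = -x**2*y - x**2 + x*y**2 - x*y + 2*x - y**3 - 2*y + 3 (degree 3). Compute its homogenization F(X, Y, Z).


F(X, Y, Z) = -X**2*Y - X**2*Z + X*Y**2 - X*Y*Z + 2*X*Z**2 - Y**3 - 2*Y*Z**2 + 3*Z**3

deg(f) = 3.
Substitute x = X/Z, y = Y/Z into f, then multiply by Z^3.
  monomial -1·x^2·y^1 ↦ -1·X^2·Y^1·Z^0.
  monomial -1·x^2·y^0 ↦ -1·X^2·Y^0·Z^1.
  monomial 1·x^1·y^2 ↦ 1·X^1·Y^2·Z^0.
  monomial -1·x^1·y^1 ↦ -1·X^1·Y^1·Z^1.
  monomial 2·x^1·y^0 ↦ 2·X^1·Y^0·Z^2.
  monomial -1·x^0·y^3 ↦ -1·X^0·Y^3·Z^0.
  monomial -2·x^0·y^1 ↦ -2·X^0·Y^1·Z^2.
  monomial 3·x^0·y^0 ↦ 3·X^0·Y^0·Z^3.
Collecting: F(X, Y, Z) = -X**2*Y - X**2*Z + X*Y**2 - X*Y*Z + 2*X*Z**2 - Y**3 - 2*Y*Z**2 + 3*Z**3.


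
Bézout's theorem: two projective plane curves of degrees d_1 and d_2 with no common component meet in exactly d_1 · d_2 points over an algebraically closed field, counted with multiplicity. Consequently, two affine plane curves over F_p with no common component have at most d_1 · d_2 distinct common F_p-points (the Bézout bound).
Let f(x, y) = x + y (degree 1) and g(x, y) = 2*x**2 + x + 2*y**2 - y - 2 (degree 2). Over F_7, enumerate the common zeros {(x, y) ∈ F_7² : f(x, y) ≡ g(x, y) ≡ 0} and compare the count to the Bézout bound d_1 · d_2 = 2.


Common zeros: {(4, 3), (6, 1)}; count = 2; Bézout bound = 2.

deg(f) = 1, deg(g) = 2, so Bézout bound = 2.
Scan x ∈ F_7. For each x, list the y ∈ F_7 with f(x, y) ≡ 0 and those with g(x, y) ≡ 0 (mod 7); the common zeros in that column are the intersection.
  x = 0: f ≡ 0 at y ∈ {0}; g ≡ 0 at y ∈ ∅; common: ∅.
  x = 1: f ≡ 0 at y ∈ {6}; g ≡ 0 at y ∈ {2}; common: ∅.
  x = 2: f ≡ 0 at y ∈ {5}; g ≡ 0 at y ∈ {2}; common: ∅.
  x = 3: f ≡ 0 at y ∈ {4}; g ≡ 0 at y ∈ ∅; common: ∅.
  x = 4: f ≡ 0 at y ∈ {3}; g ≡ 0 at y ∈ {1, 3}; common: {3}.
  x = 5: f ≡ 0 at y ∈ {2}; g ≡ 0 at y ∈ {5, 6}; common: ∅.
  x = 6: f ≡ 0 at y ∈ {1}; g ≡ 0 at y ∈ {1, 3}; common: {1}.
Collecting: common zeros = {(4, 3), (6, 1)}, so the count is 2.
Comparison with the Bézout bound: 2 ≤ 2 = deg(f)·deg(g), as expected for curves with no common component (the bound is attained).


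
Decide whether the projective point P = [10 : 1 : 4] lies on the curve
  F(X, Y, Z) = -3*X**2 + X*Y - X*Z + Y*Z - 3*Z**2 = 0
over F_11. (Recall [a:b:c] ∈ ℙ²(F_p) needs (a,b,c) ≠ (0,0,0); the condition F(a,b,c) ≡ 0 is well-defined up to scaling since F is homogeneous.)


F(10,1,4) ≡ 0 (mod 11); P is on the curve.

Evaluate F(10, 1, 4) term-by-term (mod 11).
  -3*X**2 ↦ -3·100·1·1 = -300
  X*Y ↦ 1·10·1·1 = 10
  -X*Z ↦ -1·10·1·4 = -40
  Y*Z ↦ 1·1·1·4 = 4
  -3*Z**2 ↦ -3·1·1·16 = -48
Sum: F(10, 1, 4) = (-300) + (10) + (-40) + (4) + (-48) = -374.
Reducing mod 11: -374 ≡ 0 (mod 11).
Since F(a, b, c) ≡ 0 (mod 11), P lies on the curve.


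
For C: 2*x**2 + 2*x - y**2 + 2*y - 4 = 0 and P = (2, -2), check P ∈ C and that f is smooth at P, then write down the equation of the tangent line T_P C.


Tangent line at P: 10*x + 6*y - 8 = 0.

Step 1: f(2, -2) = 0, so P lies on C.
Step 2: partial derivatives
  f_x(x, y) = 4*x + 2, f_y(x, y) = 2 - 2*y.
  f_x(P) = 10, f_y(P) = 6 (gradient nonzero, so P is smooth).
Step 3: tangent line at P: 10·(x − 2) + 6·(y − -2) = 0.
Expanding: 10*x + 6*y - 8 = 0.


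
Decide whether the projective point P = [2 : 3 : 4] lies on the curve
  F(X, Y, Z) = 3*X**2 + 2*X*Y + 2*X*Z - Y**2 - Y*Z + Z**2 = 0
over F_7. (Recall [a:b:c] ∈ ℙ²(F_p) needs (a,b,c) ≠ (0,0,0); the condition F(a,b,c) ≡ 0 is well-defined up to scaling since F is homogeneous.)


F(2,3,4) ≡ 0 (mod 7); P is on the curve.

Evaluate F(2, 3, 4) term-by-term (mod 7).
  3*X**2 ↦ 3·4·1·1 = 12
  2*X*Y ↦ 2·2·3·1 = 12
  2*X*Z ↦ 2·2·1·4 = 16
  -Y**2 ↦ -1·1·9·1 = -9
  -Y*Z ↦ -1·1·3·4 = -12
  Z**2 ↦ 1·1·1·16 = 16
Sum: F(2, 3, 4) = (12) + (12) + (16) + (-9) + (-12) + (16) = 35.
Reducing mod 7: 35 ≡ 0 (mod 7).
Since F(a, b, c) ≡ 0 (mod 7), P lies on the curve.


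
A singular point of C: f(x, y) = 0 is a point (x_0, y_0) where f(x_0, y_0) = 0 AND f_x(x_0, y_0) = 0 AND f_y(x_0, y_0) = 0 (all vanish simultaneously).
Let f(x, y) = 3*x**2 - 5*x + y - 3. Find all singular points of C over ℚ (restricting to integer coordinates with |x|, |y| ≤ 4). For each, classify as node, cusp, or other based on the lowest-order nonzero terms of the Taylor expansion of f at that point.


No singular points in the scanned grid; C is smooth there.

Compute partial derivatives:
  f_x = 6*x - 5.
  f_y = 1.
f_y = 1 is a nonzero constant, so f_y never vanishes: no point (x, y) can satisfy f = f_x = f_y = 0. In particular no (x, y) ∈ {−4, ..., 4}² is singular; the curve is smooth.


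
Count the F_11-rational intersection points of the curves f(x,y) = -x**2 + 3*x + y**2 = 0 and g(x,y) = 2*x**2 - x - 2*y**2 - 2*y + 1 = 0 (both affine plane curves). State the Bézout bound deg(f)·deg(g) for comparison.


Common zeros: {(1, 3), (10, 9)}; count = 2; Bézout bound = 4.

deg(f) = 2, deg(g) = 2, so Bézout bound = 4.
Scan x ∈ F_11. For each x, list the y ∈ F_11 with f(x, y) ≡ 0 and those with g(x, y) ≡ 0 (mod 11); the common zeros in that column are the intersection.
  x = 0: f ≡ 0 at y ∈ {0}; g ≡ 0 at y ∈ {2, 8}; common: ∅.
  x = 1: f ≡ 0 at y ∈ {3, 8}; g ≡ 0 at y ∈ {3, 7}; common: {3}.
  x = 2: f ≡ 0 at y ∈ {3, 8}; g ≡ 0 at y ∈ {4, 6}; common: ∅.
  x = 3: f ≡ 0 at y ∈ {0}; g ≡ 0 at y ∈ {5}; common: ∅.
  x = 4: f ≡ 0 at y ∈ {2, 9}; g ≡ 0 at y ∈ {4, 6}; common: ∅.
  x = 5: f ≡ 0 at y ∈ ∅; g ≡ 0 at y ∈ {3, 7}; common: ∅.
  x = 6: f ≡ 0 at y ∈ ∅; g ≡ 0 at y ∈ {2, 8}; common: ∅.
  x = 7: f ≡ 0 at y ∈ ∅; g ≡ 0 at y ∈ {1, 9}; common: ∅.
  x = 8: f ≡ 0 at y ∈ ∅; g ≡ 0 at y ∈ {0, 10}; common: ∅.
  x = 9: f ≡ 0 at y ∈ ∅; g ≡ 0 at y ∈ {0, 10}; common: ∅.
  x = 10: f ≡ 0 at y ∈ {2, 9}; g ≡ 0 at y ∈ {1, 9}; common: {9}.
Collecting: common zeros = {(1, 3), (10, 9)}, so the count is 2.
Comparison with the Bézout bound: 2 ≤ 4 = deg(f)·deg(g), as expected for curves with no common component (the affine F_11-count falls short of the bound because intersections may lie at infinity, over extension fields, or carry multiplicity).


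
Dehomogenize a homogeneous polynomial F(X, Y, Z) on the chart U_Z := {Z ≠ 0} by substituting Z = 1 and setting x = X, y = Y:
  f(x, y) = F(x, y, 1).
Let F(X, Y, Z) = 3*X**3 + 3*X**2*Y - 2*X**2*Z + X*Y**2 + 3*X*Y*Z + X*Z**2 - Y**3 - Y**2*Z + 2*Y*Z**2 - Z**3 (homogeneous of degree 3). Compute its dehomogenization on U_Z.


f(x, y) = 3*x**3 + 3*x**2*y - 2*x**2 + x*y**2 + 3*x*y + x - y**3 - y**2 + 2*y - 1

On U_Z we set Z = 1. Each monomial c·X^i·Y^j·Z^k in F becomes c·x^i·y^j·1^k = c·x^i·y^j.
Substituting Z = 1: F(X, Y, 1) = 3*x**3 + 3*x**2*y - 2*x**2 + x*y**2 + 3*x*y + x - y**3 - y**2 + 2*y - 1.
Note: deg(f) ≤ deg(F) = 3; strict inequality happens when F is divisible by Z (lost terms).


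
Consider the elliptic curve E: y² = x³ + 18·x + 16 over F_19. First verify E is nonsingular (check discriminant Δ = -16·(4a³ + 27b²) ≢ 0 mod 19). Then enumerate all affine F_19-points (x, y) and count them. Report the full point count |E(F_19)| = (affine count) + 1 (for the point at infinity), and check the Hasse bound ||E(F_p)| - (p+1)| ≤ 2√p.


Affine points = {(0, 4), (0, 15), (1, 4), (1, 15), (4, 0), (6, 6), (6, 13), (8, 8), (8, 11), (11, 5), (11, 14), (16, 7), (16, 12), (18, 4), (18, 15)}; affine count = 15; |E(F_19)| = 16.

Discriminant check: Δ ∝ 4a³ + 27b² = 4·18³ + 27·16² = 4·5832 + 27·256 ≡ 11 (mod 19). Nonzero ⇒ E is nonsingular.
For each x ∈ F_19, compute rhs = x³ + 18·x + 16 mod 19, then count y ∈ F_19 with y² ≡ rhs.
  x = 0: rhs = 16, matching y values: 4, 15 (2 points).
  x = 1: rhs = 16, matching y values: 4, 15 (2 points).
  x = 2: rhs = 3, matching y values: none (0 points).
  x = 3: rhs = 2, matching y values: none (0 points).
  x = 4: rhs = 0, matching y values: 0 (1 points).
  x = 5: rhs = 3, matching y values: none (0 points).
  x = 6: rhs = 17, matching y values: 6, 13 (2 points).
  x = 7: rhs = 10, matching y values: none (0 points).
  x = 8: rhs = 7, matching y values: 8, 11 (2 points).
  x = 9: rhs = 14, matching y values: none (0 points).
  x = 10: rhs = 18, matching y values: none (0 points).
  x = 11: rhs = 6, matching y values: 5, 14 (2 points).
  x = 12: rhs = 3, matching y values: none (0 points).
  x = 13: rhs = 15, matching y values: none (0 points).
  x = 14: rhs = 10, matching y values: none (0 points).
  x = 15: rhs = 13, matching y values: none (0 points).
  x = 16: rhs = 11, matching y values: 7, 12 (2 points).
  x = 17: rhs = 10, matching y values: none (0 points).
  x = 18: rhs = 16, matching y values: 4, 15 (2 points).
Total affine count: 15.
Full point count |E(F_19)| = 15 + 1 = 16.
Hasse bound: |16 − (19+1)| = |-4| = 4 ≤ 2√19 ≈ 8.7178 ✓.


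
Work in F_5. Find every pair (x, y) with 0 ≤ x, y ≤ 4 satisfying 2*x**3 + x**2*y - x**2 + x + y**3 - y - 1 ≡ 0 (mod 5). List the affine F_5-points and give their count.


Affine F_5-points: {(0, 2), (1, 4), (4, 0)}; count = 3.

For each of the 25 pairs (x, y) ∈ F_5², evaluate f(x, y) mod 5. Record the zeros.
  x = 0: [0↦4, 1↦4, 2↦0, 3↦3, 4↦4]  zeros at y ∈ {2}
  x = 1: [0↦1, 1↦2, 2↦4, 3↦3, 4↦0]  zeros at y ∈ {4}
  x = 2: [0↦3, 1↦2, 2↦2, 3↦4, 4↦4]  zeros at y ∈ ∅
  x = 3: [0↦2, 1↦1, 2↦1, 3↦3, 4↦3]  zeros at y ∈ ∅
  x = 4: [0↦0, 1↦1, 2↦3, 3↦2, 4↦4]  zeros at y ∈ {0}
Collecting zeros: affine points = {(0, 2), (1, 4), (4, 0)}.
Total count |C(F_5)_aff| = 3.


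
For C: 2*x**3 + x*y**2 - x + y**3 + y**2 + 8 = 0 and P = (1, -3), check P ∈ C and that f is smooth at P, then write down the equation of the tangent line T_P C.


Tangent line at P: 14*x + 15*y + 31 = 0.

Step 1: f(1, -3) = 0, so P lies on C.
Step 2: partial derivatives
  f_x(x, y) = 6*x**2 + y**2 - 1, f_y(x, y) = 2*x*y + 3*y**2 + 2*y.
  f_x(P) = 14, f_y(P) = 15 (gradient nonzero, so P is smooth).
Step 3: tangent line at P: 14·(x − 1) + 15·(y − -3) = 0.
Expanding: 14*x + 15*y + 31 = 0.


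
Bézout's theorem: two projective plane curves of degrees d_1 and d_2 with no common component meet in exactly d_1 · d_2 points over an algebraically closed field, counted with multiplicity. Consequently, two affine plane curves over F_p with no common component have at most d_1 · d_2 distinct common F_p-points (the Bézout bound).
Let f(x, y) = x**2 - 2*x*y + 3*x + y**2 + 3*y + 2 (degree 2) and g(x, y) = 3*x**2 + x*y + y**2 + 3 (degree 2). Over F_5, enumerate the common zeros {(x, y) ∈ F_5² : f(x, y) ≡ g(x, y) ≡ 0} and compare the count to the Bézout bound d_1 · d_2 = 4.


Common zeros: {(3, 0)}; count = 1; Bézout bound = 4.

deg(f) = 2, deg(g) = 2, so Bézout bound = 4.
Scan x ∈ F_5. For each x, list the y ∈ F_5 with f(x, y) ≡ 0 and those with g(x, y) ≡ 0 (mod 5); the common zeros in that column are the intersection.
  x = 0: f ≡ 0 at y ∈ {3, 4}; g ≡ 0 at y ∈ ∅; common: ∅.
  x = 1: f ≡ 0 at y ∈ ∅; g ≡ 0 at y ∈ ∅; common: ∅.
  x = 2: f ≡ 0 at y ∈ ∅; g ≡ 0 at y ∈ {0, 3}; common: ∅.
  x = 3: f ≡ 0 at y ∈ {0, 3}; g ≡ 0 at y ∈ {0, 2}; common: {0}.
  x = 4: f ≡ 0 at y ∈ {0}; g ≡ 0 at y ∈ ∅; common: ∅.
Collecting: common zeros = {(3, 0)}, so the count is 1.
Comparison with the Bézout bound: 1 ≤ 4 = deg(f)·deg(g), as expected for curves with no common component (the affine F_5-count falls short of the bound because intersections may lie at infinity, over extension fields, or carry multiplicity).


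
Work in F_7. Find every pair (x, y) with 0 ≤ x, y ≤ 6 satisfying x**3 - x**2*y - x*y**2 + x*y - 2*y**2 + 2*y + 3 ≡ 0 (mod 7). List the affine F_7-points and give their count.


Affine F_7-points: {(0, 4), (2, 1), (2, 6), (3, 1), (4, 5), (5, 4), (6, 3), (6, 4)}; count = 8.

For each of the 49 pairs (x, y) ∈ F_7², evaluate f(x, y) mod 7. Record the zeros.
  x = 0: [0↦3, 1↦3, 2↦6, 3↦5, 4↦0, 5↦5, 6↦6]  zeros at y ∈ {4}
  x = 1: [0↦4, 1↦3, 2↦3, 3↦4, 4↦6, 5↦2, 6↦6]  zeros at y ∈ ∅
  x = 2: [0↦4, 1↦0, 2↦2, 3↦3, 4↦3, 5↦2, 6↦0]  zeros at y ∈ {1, 6}
  x = 3: [0↦2, 1↦0, 2↦2, 3↦1, 4↦4, 5↦4, 6↦1]  zeros at y ∈ {1}
  x = 4: [0↦4, 1↦2, 2↦2, 3↦4, 4↦1, 5↦0, 6↦1]  zeros at y ∈ {5}
  x = 5: [0↦2, 1↦5, 2↦1, 3↦4, 4↦0, 5↦3, 6↦6]  zeros at y ∈ {4}
  x = 6: [0↦2, 1↦1, 2↦5, 3↦0, 4↦0, 5↦5, 6↦1]  zeros at y ∈ {3, 4}
Collecting zeros: affine points = {(0, 4), (2, 1), (2, 6), (3, 1), (4, 5), (5, 4), (6, 3), (6, 4)}.
Total count |C(F_7)_aff| = 8.


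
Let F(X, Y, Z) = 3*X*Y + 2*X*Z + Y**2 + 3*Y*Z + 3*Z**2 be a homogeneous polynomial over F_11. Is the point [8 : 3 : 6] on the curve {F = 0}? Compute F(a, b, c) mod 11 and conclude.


F(8,3,6) ≡ 9 (mod 11); P is NOT on the curve.

Evaluate F(8, 3, 6) term-by-term (mod 11).
  3*X*Y ↦ 3·8·3·1 = 72
  2*X*Z ↦ 2·8·1·6 = 96
  Y**2 ↦ 1·1·9·1 = 9
  3*Y*Z ↦ 3·1·3·6 = 54
  3*Z**2 ↦ 3·1·1·36 = 108
Sum: F(8, 3, 6) = (72) + (96) + (9) + (54) + (108) = 339.
Reducing mod 11: 339 ≡ 9 (mod 11).
Since F(a, b, c) ≡ 9 ≠ 0 (mod 11), P does NOT lie on the curve.


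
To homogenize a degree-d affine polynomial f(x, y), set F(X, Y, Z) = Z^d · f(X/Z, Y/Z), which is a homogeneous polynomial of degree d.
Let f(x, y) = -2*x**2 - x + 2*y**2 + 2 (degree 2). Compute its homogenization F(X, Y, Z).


F(X, Y, Z) = -2*X**2 - X*Z + 2*Y**2 + 2*Z**2

deg(f) = 2.
Substitute x = X/Z, y = Y/Z into f, then multiply by Z^2.
  monomial -2·x^2·y^0 ↦ -2·X^2·Y^0·Z^0.
  monomial -1·x^1·y^0 ↦ -1·X^1·Y^0·Z^1.
  monomial 2·x^0·y^2 ↦ 2·X^0·Y^2·Z^0.
  monomial 2·x^0·y^0 ↦ 2·X^0·Y^0·Z^2.
Collecting: F(X, Y, Z) = -2*X**2 - X*Z + 2*Y**2 + 2*Z**2.


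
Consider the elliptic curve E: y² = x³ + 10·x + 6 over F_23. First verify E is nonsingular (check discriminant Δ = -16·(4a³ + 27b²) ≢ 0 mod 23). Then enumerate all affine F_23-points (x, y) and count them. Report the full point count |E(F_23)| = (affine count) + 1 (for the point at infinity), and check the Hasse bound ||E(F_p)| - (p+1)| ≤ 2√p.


Affine points = {(0, 11), (0, 12), (4, 8), (4, 15), (6, 11), (6, 12), (8, 0), (10, 5), (10, 18), (15, 9), (15, 14), (17, 11), (17, 12), (20, 8), (20, 15), (21, 1), (21, 22), (22, 8), (22, 15)}; affine count = 19; |E(F_23)| = 20.

Discriminant check: Δ ∝ 4a³ + 27b² = 4·10³ + 27·6² = 4·1000 + 27·36 ≡ 4 (mod 23). Nonzero ⇒ E is nonsingular.
For each x ∈ F_23, compute rhs = x³ + 10·x + 6 mod 23, then count y ∈ F_23 with y² ≡ rhs.
  x = 0: rhs = 6, matching y values: 11, 12 (2 points).
  x = 1: rhs = 17, matching y values: none (0 points).
  x = 2: rhs = 11, matching y values: none (0 points).
  x = 3: rhs = 17, matching y values: none (0 points).
  x = 4: rhs = 18, matching y values: 8, 15 (2 points).
  x = 5: rhs = 20, matching y values: none (0 points).
  x = 6: rhs = 6, matching y values: 11, 12 (2 points).
  x = 7: rhs = 5, matching y values: none (0 points).
  x = 8: rhs = 0, matching y values: 0 (1 points).
  x = 9: rhs = 20, matching y values: none (0 points).
  x = 10: rhs = 2, matching y values: 5, 18 (2 points).
  x = 11: rhs = 21, matching y values: none (0 points).
  x = 12: rhs = 14, matching y values: none (0 points).
  x = 13: rhs = 10, matching y values: none (0 points).
  x = 14: rhs = 15, matching y values: none (0 points).
  x = 15: rhs = 12, matching y values: 9, 14 (2 points).
  x = 16: rhs = 7, matching y values: none (0 points).
  x = 17: rhs = 6, matching y values: 11, 12 (2 points).
  x = 18: rhs = 15, matching y values: none (0 points).
  x = 19: rhs = 17, matching y values: none (0 points).
  x = 20: rhs = 18, matching y values: 8, 15 (2 points).
  x = 21: rhs = 1, matching y values: 1, 22 (2 points).
  x = 22: rhs = 18, matching y values: 8, 15 (2 points).
Total affine count: 19.
Full point count |E(F_23)| = 19 + 1 = 20.
Hasse bound: |20 − (23+1)| = |-4| = 4 ≤ 2√23 ≈ 9.5917 ✓.


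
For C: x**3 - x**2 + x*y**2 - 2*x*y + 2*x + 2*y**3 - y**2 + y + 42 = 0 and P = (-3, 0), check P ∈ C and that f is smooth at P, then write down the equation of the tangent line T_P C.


Tangent line at P: 35*x + 7*y + 105 = 0.

Step 1: f(-3, 0) = 0, so P lies on C.
Step 2: partial derivatives
  f_x(x, y) = 3*x**2 - 2*x + y**2 - 2*y + 2, f_y(x, y) = 2*x*y - 2*x + 6*y**2 - 2*y + 1.
  f_x(P) = 35, f_y(P) = 7 (gradient nonzero, so P is smooth).
Step 3: tangent line at P: 35·(x − -3) + 7·(y − 0) = 0.
Expanding: 35*x + 7*y + 105 = 0.


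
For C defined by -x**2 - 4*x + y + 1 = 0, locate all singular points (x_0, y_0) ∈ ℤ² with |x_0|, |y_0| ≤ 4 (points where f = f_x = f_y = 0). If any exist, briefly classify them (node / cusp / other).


No singular points in the scanned grid; C is smooth there.

Compute partial derivatives:
  f_x = -2*x - 4.
  f_y = 1.
f_y = 1 is a nonzero constant, so f_y never vanishes: no point (x, y) can satisfy f = f_x = f_y = 0. In particular no (x, y) ∈ {−4, ..., 4}² is singular; the curve is smooth.


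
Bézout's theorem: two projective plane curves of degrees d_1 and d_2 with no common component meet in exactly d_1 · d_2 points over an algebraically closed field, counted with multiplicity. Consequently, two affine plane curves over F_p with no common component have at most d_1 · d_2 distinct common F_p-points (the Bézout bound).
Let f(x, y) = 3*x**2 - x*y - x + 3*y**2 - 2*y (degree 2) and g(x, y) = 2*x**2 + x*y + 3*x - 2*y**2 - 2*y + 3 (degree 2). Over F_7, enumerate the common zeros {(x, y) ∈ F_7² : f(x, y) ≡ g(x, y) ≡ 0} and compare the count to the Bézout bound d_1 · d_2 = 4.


Common zeros: {(0, 3)}; count = 1; Bézout bound = 4.

deg(f) = 2, deg(g) = 2, so Bézout bound = 4.
Scan x ∈ F_7. For each x, list the y ∈ F_7 with f(x, y) ≡ 0 and those with g(x, y) ≡ 0 (mod 7); the common zeros in that column are the intersection.
  x = 0: f ≡ 0 at y ∈ {0, 3}; g ≡ 0 at y ∈ {3}; common: {3}.
  x = 1: f ≡ 0 at y ∈ ∅; g ≡ 0 at y ∈ {4, 6}; common: ∅.
  x = 2: f ≡ 0 at y ∈ {2, 4}; g ≡ 0 at y ∈ ∅; common: ∅.
  x = 3: f ≡ 0 at y ∈ ∅; g ≡ 0 at y ∈ ∅; common: ∅.
  x = 4: f ≡ 0 at y ∈ ∅; g ≡ 0 at y ∈ {3, 5}; common: ∅.
  x = 5: f ≡ 0 at y ∈ {0}; g ≡ 0 at y ∈ {6}; common: ∅.
  x = 6: f ≡ 0 at y ∈ {2, 3}; g ≡ 0 at y ∈ {4, 5}; common: ∅.
Collecting: common zeros = {(0, 3)}, so the count is 1.
Comparison with the Bézout bound: 1 ≤ 4 = deg(f)·deg(g), as expected for curves with no common component (the affine F_7-count falls short of the bound because intersections may lie at infinity, over extension fields, or carry multiplicity).


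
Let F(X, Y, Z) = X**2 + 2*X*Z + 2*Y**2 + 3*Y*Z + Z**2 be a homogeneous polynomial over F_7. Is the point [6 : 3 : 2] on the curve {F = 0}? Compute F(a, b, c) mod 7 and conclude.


F(6,3,2) ≡ 2 (mod 7); P is NOT on the curve.

Evaluate F(6, 3, 2) term-by-term (mod 7).
  X**2 ↦ 1·36·1·1 = 36
  2*X*Z ↦ 2·6·1·2 = 24
  2*Y**2 ↦ 2·1·9·1 = 18
  3*Y*Z ↦ 3·1·3·2 = 18
  Z**2 ↦ 1·1·1·4 = 4
Sum: F(6, 3, 2) = (36) + (24) + (18) + (18) + (4) = 100.
Reducing mod 7: 100 ≡ 2 (mod 7).
Since F(a, b, c) ≡ 2 ≠ 0 (mod 7), P does NOT lie on the curve.


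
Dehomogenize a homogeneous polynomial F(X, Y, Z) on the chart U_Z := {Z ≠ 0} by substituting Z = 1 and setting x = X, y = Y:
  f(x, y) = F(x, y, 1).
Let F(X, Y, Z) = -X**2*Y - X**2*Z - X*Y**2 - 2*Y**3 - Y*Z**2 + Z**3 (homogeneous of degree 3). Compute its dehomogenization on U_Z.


f(x, y) = -x**2*y - x**2 - x*y**2 - 2*y**3 - y + 1

On U_Z we set Z = 1. Each monomial c·X^i·Y^j·Z^k in F becomes c·x^i·y^j·1^k = c·x^i·y^j.
Substituting Z = 1: F(X, Y, 1) = -x**2*y - x**2 - x*y**2 - 2*y**3 - y + 1.
Note: deg(f) ≤ deg(F) = 3; strict inequality happens when F is divisible by Z (lost terms).


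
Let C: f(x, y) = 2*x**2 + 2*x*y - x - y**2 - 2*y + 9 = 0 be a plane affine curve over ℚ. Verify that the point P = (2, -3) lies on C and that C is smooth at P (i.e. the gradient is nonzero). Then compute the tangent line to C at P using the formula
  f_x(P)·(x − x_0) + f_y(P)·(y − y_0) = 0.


Tangent line at P: x + 8*y + 22 = 0.

Step 1: f(2, -3) = 0, so P lies on C.
Step 2: partial derivatives
  f_x(x, y) = 4*x + 2*y - 1, f_y(x, y) = 2*x - 2*y - 2.
  f_x(P) = 1, f_y(P) = 8 (gradient nonzero, so P is smooth).
Step 3: tangent line at P: 1·(x − 2) + 8·(y − -3) = 0.
Expanding: x + 8*y + 22 = 0.


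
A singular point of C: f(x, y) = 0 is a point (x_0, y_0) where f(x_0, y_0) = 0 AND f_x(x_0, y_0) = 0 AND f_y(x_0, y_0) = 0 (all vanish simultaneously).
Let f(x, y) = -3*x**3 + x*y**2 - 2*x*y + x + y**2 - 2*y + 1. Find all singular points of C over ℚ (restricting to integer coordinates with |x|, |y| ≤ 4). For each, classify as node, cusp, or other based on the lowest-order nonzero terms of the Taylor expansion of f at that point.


Singular points: {(0, 1)}; classification: cusp.

Compute partial derivatives:
  f_x = -9*x**2 + y**2 - 2*y + 1.
  f_y = 2*x*y - 2*x + 2*y - 2.
Scan x_0 ∈ {−4, ..., 4}. For each x_0, f_y(x_0, y) is a polynomial in y; find its integer roots y ∈ {−4, ..., 4}, then test f_x and f at those candidates.
  x = -4: f_y(-4, y) = 6 - 6*y; vanishes at y ∈ {1}. (-4, 1): f_x = -144 ≠ 0.
  x = -3: f_y(-3, y) = 4 - 4*y; vanishes at y ∈ {1}. (-3, 1): f_x = -81 ≠ 0.
  x = -2: f_y(-2, y) = 2 - 2*y; vanishes at y ∈ {1}. (-2, 1): f_x = -36 ≠ 0.
  x = -1: f_y(-1, y) = 0; vanishes at y ∈ {-4, -3, -2, -1, 0, 1, 2, 3, 4}. (-1, -4): f_x = 16 ≠ 0; (-1, -3): f_x = 7 ≠ 0; (-1, -2): f_x = 0 but f = 3 ≠ 0; (-1, -1): f_x = -5 ≠ 0; (-1, 0): f_x = -8 ≠ 0; (-1, 1): f_x = -9 ≠ 0; (-1, 2): f_x = -8 ≠ 0; (-1, 3): f_x = -5 ≠ 0; (-1, 4): f_x = 0 but f = 3 ≠ 0.
  x = 0: f_y(0, y) = 2*y - 2; vanishes at y ∈ {1}. (0, 1): f_x = 0, f = 0 — SINGULAR.
  x = 1: f_y(1, y) = 4*y - 4; vanishes at y ∈ {1}. (1, 1): f_x = -9 ≠ 0.
  x = 2: f_y(2, y) = 6*y - 6; vanishes at y ∈ {1}. (2, 1): f_x = -36 ≠ 0.
  x = 3: f_y(3, y) = 8*y - 8; vanishes at y ∈ {1}. (3, 1): f_x = -81 ≠ 0.
  x = 4: f_y(4, y) = 10*y - 10; vanishes at y ∈ {1}. (4, 1): f_x = -144 ≠ 0.
Only singular point on the grid: (0, 1).
Classify: substitute x = 0 + u, y = 1 + v and expand: f = -3*u**3 + u*v**2 + v**2.
No constant or linear terms (consistent with a singular point). Quadratic part: v**2. Cubic part: -3*u**3 + u*v**2.
The quadratic part v**2 is a perfect square, so there is a single (double) tangent line v = 0, i.e. y = 1. Restricting the cubic part to that line (v = 0) leaves -3*u**3 ≠ 0, so f is not divisible by v and the branch is v² ≈ 3*u**3 to lowest order — this is a cusp.
Classification: cusp.


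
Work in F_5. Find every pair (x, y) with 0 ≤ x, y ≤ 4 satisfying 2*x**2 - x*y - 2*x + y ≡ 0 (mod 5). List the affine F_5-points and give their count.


Affine F_5-points: {(0, 0), (1, 0), (1, 1), (1, 2), (1, 3), (1, 4), (2, 4), (3, 1), (4, 3)}; count = 9.

For each of the 25 pairs (x, y) ∈ F_5², evaluate f(x, y) mod 5. Record the zeros.
  x = 0: [0↦0, 1↦1, 2↦2, 3↦3, 4↦4]  zeros at y ∈ {0}
  x = 1: [0↦0, 1↦0, 2↦0, 3↦0, 4↦0]  zeros at y ∈ {0, 1, 2, 3, 4}
  x = 2: [0↦4, 1↦3, 2↦2, 3↦1, 4↦0]  zeros at y ∈ {4}
  x = 3: [0↦2, 1↦0, 2↦3, 3↦1, 4↦4]  zeros at y ∈ {1}
  x = 4: [0↦4, 1↦1, 2↦3, 3↦0, 4↦2]  zeros at y ∈ {3}
Collecting zeros: affine points = {(0, 0), (1, 0), (1, 1), (1, 2), (1, 3), (1, 4), (2, 4), (3, 1), (4, 3)}.
Total count |C(F_5)_aff| = 9.


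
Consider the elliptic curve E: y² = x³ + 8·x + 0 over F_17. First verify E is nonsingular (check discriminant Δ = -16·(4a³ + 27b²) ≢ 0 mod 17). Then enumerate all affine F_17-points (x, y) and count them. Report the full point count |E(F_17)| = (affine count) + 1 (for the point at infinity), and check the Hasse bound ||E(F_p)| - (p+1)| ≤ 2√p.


Affine points = {(0, 0), (1, 3), (1, 14), (3, 0), (6, 3), (6, 14), (7, 5), (7, 12), (8, 7), (8, 10), (9, 6), (9, 11), (10, 3), (10, 14), (11, 5), (11, 12), (14, 0), (16, 5), (16, 12)}; affine count = 19; |E(F_17)| = 20.

Discriminant check: Δ ∝ 4a³ + 27b² = 4·8³ + 27·0² = 4·512 + 27·0 ≡ 8 (mod 17). Nonzero ⇒ E is nonsingular.
For each x ∈ F_17, compute rhs = x³ + 8·x + 0 mod 17, then count y ∈ F_17 with y² ≡ rhs.
  x = 0: rhs = 0, matching y values: 0 (1 points).
  x = 1: rhs = 9, matching y values: 3, 14 (2 points).
  x = 2: rhs = 7, matching y values: none (0 points).
  x = 3: rhs = 0, matching y values: 0 (1 points).
  x = 4: rhs = 11, matching y values: none (0 points).
  x = 5: rhs = 12, matching y values: none (0 points).
  x = 6: rhs = 9, matching y values: 3, 14 (2 points).
  x = 7: rhs = 8, matching y values: 5, 12 (2 points).
  x = 8: rhs = 15, matching y values: 7, 10 (2 points).
  x = 9: rhs = 2, matching y values: 6, 11 (2 points).
  x = 10: rhs = 9, matching y values: 3, 14 (2 points).
  x = 11: rhs = 8, matching y values: 5, 12 (2 points).
  x = 12: rhs = 5, matching y values: none (0 points).
  x = 13: rhs = 6, matching y values: none (0 points).
  x = 14: rhs = 0, matching y values: 0 (1 points).
  x = 15: rhs = 10, matching y values: none (0 points).
  x = 16: rhs = 8, matching y values: 5, 12 (2 points).
Total affine count: 19.
Full point count |E(F_17)| = 19 + 1 = 20.
Hasse bound: |20 − (17+1)| = |2| = 2 ≤ 2√17 ≈ 8.2462 ✓.


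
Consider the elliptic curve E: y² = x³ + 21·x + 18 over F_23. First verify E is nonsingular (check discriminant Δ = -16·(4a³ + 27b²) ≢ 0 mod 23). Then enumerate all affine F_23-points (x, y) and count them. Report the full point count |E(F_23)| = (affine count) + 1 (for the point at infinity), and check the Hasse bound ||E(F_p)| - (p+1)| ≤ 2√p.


Affine points = {(0, 8), (0, 15), (3, 4), (3, 19), (5, 8), (5, 15), (7, 5), (7, 18), (8, 10), (8, 13), (9, 4), (9, 19), (10, 3), (10, 20), (11, 4), (11, 19), (13, 2), (13, 21), (18, 8), (18, 15), (19, 10), (19, 13)}; affine count = 22; |E(F_23)| = 23.

Discriminant check: Δ ∝ 4a³ + 27b² = 4·21³ + 27·18² = 4·9261 + 27·324 ≡ 22 (mod 23). Nonzero ⇒ E is nonsingular.
For each x ∈ F_23, compute rhs = x³ + 21·x + 18 mod 23, then count y ∈ F_23 with y² ≡ rhs.
  x = 0: rhs = 18, matching y values: 8, 15 (2 points).
  x = 1: rhs = 17, matching y values: none (0 points).
  x = 2: rhs = 22, matching y values: none (0 points).
  x = 3: rhs = 16, matching y values: 4, 19 (2 points).
  x = 4: rhs = 5, matching y values: none (0 points).
  x = 5: rhs = 18, matching y values: 8, 15 (2 points).
  x = 6: rhs = 15, matching y values: none (0 points).
  x = 7: rhs = 2, matching y values: 5, 18 (2 points).
  x = 8: rhs = 8, matching y values: 10, 13 (2 points).
  x = 9: rhs = 16, matching y values: 4, 19 (2 points).
  x = 10: rhs = 9, matching y values: 3, 20 (2 points).
  x = 11: rhs = 16, matching y values: 4, 19 (2 points).
  x = 12: rhs = 20, matching y values: none (0 points).
  x = 13: rhs = 4, matching y values: 2, 21 (2 points).
  x = 14: rhs = 20, matching y values: none (0 points).
  x = 15: rhs = 5, matching y values: none (0 points).
  x = 16: rhs = 11, matching y values: none (0 points).
  x = 17: rhs = 21, matching y values: none (0 points).
  x = 18: rhs = 18, matching y values: 8, 15 (2 points).
  x = 19: rhs = 8, matching y values: 10, 13 (2 points).
  x = 20: rhs = 20, matching y values: none (0 points).
  x = 21: rhs = 14, matching y values: none (0 points).
  x = 22: rhs = 19, matching y values: none (0 points).
Total affine count: 22.
Full point count |E(F_23)| = 22 + 1 = 23.
Hasse bound: |23 − (23+1)| = |-1| = 1 ≤ 2√23 ≈ 9.5917 ✓.


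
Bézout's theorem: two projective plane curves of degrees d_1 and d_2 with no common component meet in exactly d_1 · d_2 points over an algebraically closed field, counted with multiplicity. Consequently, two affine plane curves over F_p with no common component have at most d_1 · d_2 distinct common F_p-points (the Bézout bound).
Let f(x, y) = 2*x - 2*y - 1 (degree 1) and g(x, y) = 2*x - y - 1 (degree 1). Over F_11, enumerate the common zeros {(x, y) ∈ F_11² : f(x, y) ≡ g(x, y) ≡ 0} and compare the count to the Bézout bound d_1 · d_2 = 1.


Common zeros: {(6, 0)}; count = 1; Bézout bound = 1.

deg(f) = 1, deg(g) = 1, so Bézout bound = 1.
Scan x ∈ F_11. For each x, list the y ∈ F_11 with f(x, y) ≡ 0 and those with g(x, y) ≡ 0 (mod 11); the common zeros in that column are the intersection.
  x = 0: f ≡ 0 at y ∈ {5}; g ≡ 0 at y ∈ {10}; common: ∅.
  x = 1: f ≡ 0 at y ∈ {6}; g ≡ 0 at y ∈ {1}; common: ∅.
  x = 2: f ≡ 0 at y ∈ {7}; g ≡ 0 at y ∈ {3}; common: ∅.
  x = 3: f ≡ 0 at y ∈ {8}; g ≡ 0 at y ∈ {5}; common: ∅.
  x = 4: f ≡ 0 at y ∈ {9}; g ≡ 0 at y ∈ {7}; common: ∅.
  x = 5: f ≡ 0 at y ∈ {10}; g ≡ 0 at y ∈ {9}; common: ∅.
  x = 6: f ≡ 0 at y ∈ {0}; g ≡ 0 at y ∈ {0}; common: {0}.
  x = 7: f ≡ 0 at y ∈ {1}; g ≡ 0 at y ∈ {2}; common: ∅.
  x = 8: f ≡ 0 at y ∈ {2}; g ≡ 0 at y ∈ {4}; common: ∅.
  x = 9: f ≡ 0 at y ∈ {3}; g ≡ 0 at y ∈ {6}; common: ∅.
  x = 10: f ≡ 0 at y ∈ {4}; g ≡ 0 at y ∈ {8}; common: ∅.
Collecting: common zeros = {(6, 0)}, so the count is 1.
Comparison with the Bézout bound: 1 ≤ 1 = deg(f)·deg(g), as expected for curves with no common component (the bound is attained).
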